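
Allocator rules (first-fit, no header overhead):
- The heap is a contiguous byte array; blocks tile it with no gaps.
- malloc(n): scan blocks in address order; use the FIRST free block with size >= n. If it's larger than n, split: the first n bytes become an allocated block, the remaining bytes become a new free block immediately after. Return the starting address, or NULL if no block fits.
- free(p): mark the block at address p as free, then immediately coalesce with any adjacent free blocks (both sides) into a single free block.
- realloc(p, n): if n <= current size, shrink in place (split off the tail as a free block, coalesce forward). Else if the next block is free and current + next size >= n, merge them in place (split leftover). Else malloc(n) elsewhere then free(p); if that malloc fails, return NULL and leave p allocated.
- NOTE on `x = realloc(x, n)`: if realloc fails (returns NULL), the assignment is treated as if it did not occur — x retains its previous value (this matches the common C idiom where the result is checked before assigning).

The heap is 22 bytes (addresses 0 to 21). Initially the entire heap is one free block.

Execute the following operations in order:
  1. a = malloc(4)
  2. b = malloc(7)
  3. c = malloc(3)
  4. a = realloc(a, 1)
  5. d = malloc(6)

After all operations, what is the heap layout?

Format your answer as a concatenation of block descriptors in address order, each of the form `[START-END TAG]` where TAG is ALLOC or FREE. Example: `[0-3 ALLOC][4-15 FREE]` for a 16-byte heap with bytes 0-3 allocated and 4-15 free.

Answer: [0-0 ALLOC][1-3 FREE][4-10 ALLOC][11-13 ALLOC][14-19 ALLOC][20-21 FREE]

Derivation:
Op 1: a = malloc(4) -> a = 0; heap: [0-3 ALLOC][4-21 FREE]
Op 2: b = malloc(7) -> b = 4; heap: [0-3 ALLOC][4-10 ALLOC][11-21 FREE]
Op 3: c = malloc(3) -> c = 11; heap: [0-3 ALLOC][4-10 ALLOC][11-13 ALLOC][14-21 FREE]
Op 4: a = realloc(a, 1) -> a = 0; heap: [0-0 ALLOC][1-3 FREE][4-10 ALLOC][11-13 ALLOC][14-21 FREE]
Op 5: d = malloc(6) -> d = 14; heap: [0-0 ALLOC][1-3 FREE][4-10 ALLOC][11-13 ALLOC][14-19 ALLOC][20-21 FREE]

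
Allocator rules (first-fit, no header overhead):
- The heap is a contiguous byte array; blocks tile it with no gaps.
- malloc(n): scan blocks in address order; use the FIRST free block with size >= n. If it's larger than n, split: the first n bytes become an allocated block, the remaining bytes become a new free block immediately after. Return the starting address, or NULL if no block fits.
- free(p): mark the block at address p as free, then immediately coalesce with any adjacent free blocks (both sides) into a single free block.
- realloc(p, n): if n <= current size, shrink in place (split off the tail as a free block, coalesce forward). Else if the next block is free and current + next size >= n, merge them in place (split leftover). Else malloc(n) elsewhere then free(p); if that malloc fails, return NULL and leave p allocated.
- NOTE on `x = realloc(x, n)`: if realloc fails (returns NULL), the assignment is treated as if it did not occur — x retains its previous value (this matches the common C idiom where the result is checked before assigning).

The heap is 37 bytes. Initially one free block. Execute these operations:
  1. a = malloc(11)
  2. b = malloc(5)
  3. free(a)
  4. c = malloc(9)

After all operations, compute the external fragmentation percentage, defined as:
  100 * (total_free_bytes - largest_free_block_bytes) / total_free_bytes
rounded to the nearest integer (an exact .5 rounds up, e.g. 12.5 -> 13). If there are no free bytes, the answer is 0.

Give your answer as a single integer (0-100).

Op 1: a = malloc(11) -> a = 0; heap: [0-10 ALLOC][11-36 FREE]
Op 2: b = malloc(5) -> b = 11; heap: [0-10 ALLOC][11-15 ALLOC][16-36 FREE]
Op 3: free(a) -> (freed a); heap: [0-10 FREE][11-15 ALLOC][16-36 FREE]
Op 4: c = malloc(9) -> c = 0; heap: [0-8 ALLOC][9-10 FREE][11-15 ALLOC][16-36 FREE]
Free blocks: [2 21] total_free=23 largest=21 -> 100*(23-21)/23 = 200/23 ≈ 8.696 -> rounds to 9

Answer: 9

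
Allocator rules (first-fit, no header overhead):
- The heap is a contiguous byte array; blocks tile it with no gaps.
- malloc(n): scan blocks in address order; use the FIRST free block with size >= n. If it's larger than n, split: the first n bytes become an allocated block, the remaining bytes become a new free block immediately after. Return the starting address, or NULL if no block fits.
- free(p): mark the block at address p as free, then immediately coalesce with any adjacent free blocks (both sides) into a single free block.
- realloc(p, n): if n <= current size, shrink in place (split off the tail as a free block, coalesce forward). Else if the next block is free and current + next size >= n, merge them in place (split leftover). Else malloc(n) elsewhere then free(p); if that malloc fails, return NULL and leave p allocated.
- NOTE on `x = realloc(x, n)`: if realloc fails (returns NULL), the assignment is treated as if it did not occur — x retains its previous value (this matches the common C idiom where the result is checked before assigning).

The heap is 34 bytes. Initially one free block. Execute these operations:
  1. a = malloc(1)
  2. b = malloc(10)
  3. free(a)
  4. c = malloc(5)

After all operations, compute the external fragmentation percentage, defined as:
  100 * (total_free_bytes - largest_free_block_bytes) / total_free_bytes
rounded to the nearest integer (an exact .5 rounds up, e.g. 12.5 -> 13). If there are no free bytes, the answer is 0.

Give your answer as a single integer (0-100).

Op 1: a = malloc(1) -> a = 0; heap: [0-0 ALLOC][1-33 FREE]
Op 2: b = malloc(10) -> b = 1; heap: [0-0 ALLOC][1-10 ALLOC][11-33 FREE]
Op 3: free(a) -> (freed a); heap: [0-0 FREE][1-10 ALLOC][11-33 FREE]
Op 4: c = malloc(5) -> c = 11; heap: [0-0 FREE][1-10 ALLOC][11-15 ALLOC][16-33 FREE]
Free blocks: [1 18] total_free=19 largest=18 -> 100*(19-18)/19 = 100/19 ≈ 5.263 -> rounds to 5

Answer: 5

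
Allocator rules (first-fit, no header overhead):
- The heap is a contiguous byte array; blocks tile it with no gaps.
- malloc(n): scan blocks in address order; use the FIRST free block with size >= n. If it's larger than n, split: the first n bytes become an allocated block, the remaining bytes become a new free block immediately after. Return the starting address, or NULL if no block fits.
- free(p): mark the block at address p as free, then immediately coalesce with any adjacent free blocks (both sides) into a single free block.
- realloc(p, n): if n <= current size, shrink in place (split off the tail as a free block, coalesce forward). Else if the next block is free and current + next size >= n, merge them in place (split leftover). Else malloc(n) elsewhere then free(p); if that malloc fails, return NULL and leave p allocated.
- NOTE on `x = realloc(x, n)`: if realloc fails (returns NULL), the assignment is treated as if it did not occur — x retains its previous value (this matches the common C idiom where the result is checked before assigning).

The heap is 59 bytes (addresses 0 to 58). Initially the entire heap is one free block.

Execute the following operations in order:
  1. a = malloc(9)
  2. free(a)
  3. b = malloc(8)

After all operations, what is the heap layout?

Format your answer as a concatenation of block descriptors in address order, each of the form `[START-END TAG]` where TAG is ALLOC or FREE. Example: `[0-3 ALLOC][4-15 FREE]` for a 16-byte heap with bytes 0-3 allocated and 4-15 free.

Op 1: a = malloc(9) -> a = 0; heap: [0-8 ALLOC][9-58 FREE]
Op 2: free(a) -> (freed a); heap: [0-58 FREE]
Op 3: b = malloc(8) -> b = 0; heap: [0-7 ALLOC][8-58 FREE]

Answer: [0-7 ALLOC][8-58 FREE]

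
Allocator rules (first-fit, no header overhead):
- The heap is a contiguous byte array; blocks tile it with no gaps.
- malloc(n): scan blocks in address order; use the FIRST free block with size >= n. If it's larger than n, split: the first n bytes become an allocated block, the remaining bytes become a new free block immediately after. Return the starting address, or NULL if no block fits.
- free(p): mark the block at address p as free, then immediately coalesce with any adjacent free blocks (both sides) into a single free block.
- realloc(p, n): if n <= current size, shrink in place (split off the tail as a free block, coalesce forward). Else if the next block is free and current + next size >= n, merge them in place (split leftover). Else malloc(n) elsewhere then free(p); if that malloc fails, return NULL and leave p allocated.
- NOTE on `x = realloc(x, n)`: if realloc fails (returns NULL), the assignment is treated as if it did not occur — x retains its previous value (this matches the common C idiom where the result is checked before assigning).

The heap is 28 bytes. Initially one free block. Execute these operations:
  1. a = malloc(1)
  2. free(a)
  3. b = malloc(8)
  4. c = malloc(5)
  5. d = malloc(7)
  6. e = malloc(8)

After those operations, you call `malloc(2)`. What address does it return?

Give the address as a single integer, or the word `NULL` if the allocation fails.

Op 1: a = malloc(1) -> a = 0; heap: [0-0 ALLOC][1-27 FREE]
Op 2: free(a) -> (freed a); heap: [0-27 FREE]
Op 3: b = malloc(8) -> b = 0; heap: [0-7 ALLOC][8-27 FREE]
Op 4: c = malloc(5) -> c = 8; heap: [0-7 ALLOC][8-12 ALLOC][13-27 FREE]
Op 5: d = malloc(7) -> d = 13; heap: [0-7 ALLOC][8-12 ALLOC][13-19 ALLOC][20-27 FREE]
Op 6: e = malloc(8) -> e = 20; heap: [0-7 ALLOC][8-12 ALLOC][13-19 ALLOC][20-27 ALLOC]
malloc(2): first-fit scan over [0-7 ALLOC][8-12 ALLOC][13-19 ALLOC][20-27 ALLOC] -> NULL

Answer: NULL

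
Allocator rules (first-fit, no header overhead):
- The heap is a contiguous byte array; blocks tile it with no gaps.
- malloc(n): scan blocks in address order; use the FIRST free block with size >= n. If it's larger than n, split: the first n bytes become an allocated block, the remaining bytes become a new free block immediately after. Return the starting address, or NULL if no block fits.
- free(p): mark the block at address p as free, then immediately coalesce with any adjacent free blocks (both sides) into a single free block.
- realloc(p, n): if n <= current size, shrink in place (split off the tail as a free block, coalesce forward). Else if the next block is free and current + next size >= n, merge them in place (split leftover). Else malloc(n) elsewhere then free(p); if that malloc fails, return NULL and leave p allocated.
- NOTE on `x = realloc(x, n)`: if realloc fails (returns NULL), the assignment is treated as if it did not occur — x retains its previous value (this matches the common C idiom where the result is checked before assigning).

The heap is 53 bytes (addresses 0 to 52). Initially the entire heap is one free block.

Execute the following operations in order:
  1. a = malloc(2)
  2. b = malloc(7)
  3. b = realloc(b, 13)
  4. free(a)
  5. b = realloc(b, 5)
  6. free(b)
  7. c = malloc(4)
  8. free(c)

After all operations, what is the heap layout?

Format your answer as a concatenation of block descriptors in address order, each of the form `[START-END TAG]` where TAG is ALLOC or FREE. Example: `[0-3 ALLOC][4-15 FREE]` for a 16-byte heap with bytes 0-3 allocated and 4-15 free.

Answer: [0-52 FREE]

Derivation:
Op 1: a = malloc(2) -> a = 0; heap: [0-1 ALLOC][2-52 FREE]
Op 2: b = malloc(7) -> b = 2; heap: [0-1 ALLOC][2-8 ALLOC][9-52 FREE]
Op 3: b = realloc(b, 13) -> b = 2; heap: [0-1 ALLOC][2-14 ALLOC][15-52 FREE]
Op 4: free(a) -> (freed a); heap: [0-1 FREE][2-14 ALLOC][15-52 FREE]
Op 5: b = realloc(b, 5) -> b = 2; heap: [0-1 FREE][2-6 ALLOC][7-52 FREE]
Op 6: free(b) -> (freed b); heap: [0-52 FREE]
Op 7: c = malloc(4) -> c = 0; heap: [0-3 ALLOC][4-52 FREE]
Op 8: free(c) -> (freed c); heap: [0-52 FREE]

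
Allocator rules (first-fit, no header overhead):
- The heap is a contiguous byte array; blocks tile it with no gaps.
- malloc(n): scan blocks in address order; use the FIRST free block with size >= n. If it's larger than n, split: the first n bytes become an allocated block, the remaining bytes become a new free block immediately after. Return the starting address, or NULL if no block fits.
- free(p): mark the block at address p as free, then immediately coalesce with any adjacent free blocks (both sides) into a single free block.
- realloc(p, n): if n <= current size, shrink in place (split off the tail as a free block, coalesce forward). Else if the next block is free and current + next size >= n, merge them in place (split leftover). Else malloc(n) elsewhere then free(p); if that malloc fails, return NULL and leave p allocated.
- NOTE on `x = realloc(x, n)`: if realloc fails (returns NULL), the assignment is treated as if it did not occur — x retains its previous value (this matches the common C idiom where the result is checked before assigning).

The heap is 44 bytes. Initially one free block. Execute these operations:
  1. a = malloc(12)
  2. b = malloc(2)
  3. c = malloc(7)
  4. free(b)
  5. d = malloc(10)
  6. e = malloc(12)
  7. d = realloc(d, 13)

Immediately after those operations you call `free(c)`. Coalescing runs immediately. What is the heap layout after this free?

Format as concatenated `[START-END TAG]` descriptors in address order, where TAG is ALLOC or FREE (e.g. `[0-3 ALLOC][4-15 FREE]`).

Answer: [0-11 ALLOC][12-20 FREE][21-30 ALLOC][31-42 ALLOC][43-43 FREE]

Derivation:
Op 1: a = malloc(12) -> a = 0; heap: [0-11 ALLOC][12-43 FREE]
Op 2: b = malloc(2) -> b = 12; heap: [0-11 ALLOC][12-13 ALLOC][14-43 FREE]
Op 3: c = malloc(7) -> c = 14; heap: [0-11 ALLOC][12-13 ALLOC][14-20 ALLOC][21-43 FREE]
Op 4: free(b) -> (freed b); heap: [0-11 ALLOC][12-13 FREE][14-20 ALLOC][21-43 FREE]
Op 5: d = malloc(10) -> d = 21; heap: [0-11 ALLOC][12-13 FREE][14-20 ALLOC][21-30 ALLOC][31-43 FREE]
Op 6: e = malloc(12) -> e = 31; heap: [0-11 ALLOC][12-13 FREE][14-20 ALLOC][21-30 ALLOC][31-42 ALLOC][43-43 FREE]
Op 7: d = realloc(d, 13) -> NULL (d unchanged); heap: [0-11 ALLOC][12-13 FREE][14-20 ALLOC][21-30 ALLOC][31-42 ALLOC][43-43 FREE]
free(c): c = 14 -> block [14-20 ALLOC]; mark free, coalesce with adjacent free neighbors -> [0-11 ALLOC][12-20 FREE][21-30 ALLOC][31-42 ALLOC][43-43 FREE]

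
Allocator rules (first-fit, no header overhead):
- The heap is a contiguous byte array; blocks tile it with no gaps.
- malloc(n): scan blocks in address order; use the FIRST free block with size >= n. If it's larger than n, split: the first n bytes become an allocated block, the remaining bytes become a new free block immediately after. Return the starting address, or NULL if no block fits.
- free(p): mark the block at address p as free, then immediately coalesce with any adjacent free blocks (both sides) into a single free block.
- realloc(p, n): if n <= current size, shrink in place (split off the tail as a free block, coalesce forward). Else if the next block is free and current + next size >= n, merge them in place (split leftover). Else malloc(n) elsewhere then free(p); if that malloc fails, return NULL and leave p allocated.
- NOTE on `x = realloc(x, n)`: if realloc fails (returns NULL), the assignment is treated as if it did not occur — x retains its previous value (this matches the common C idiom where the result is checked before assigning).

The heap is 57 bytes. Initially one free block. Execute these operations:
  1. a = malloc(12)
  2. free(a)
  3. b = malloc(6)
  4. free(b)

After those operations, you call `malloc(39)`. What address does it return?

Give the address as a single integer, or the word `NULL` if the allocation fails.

Op 1: a = malloc(12) -> a = 0; heap: [0-11 ALLOC][12-56 FREE]
Op 2: free(a) -> (freed a); heap: [0-56 FREE]
Op 3: b = malloc(6) -> b = 0; heap: [0-5 ALLOC][6-56 FREE]
Op 4: free(b) -> (freed b); heap: [0-56 FREE]
malloc(39): first-fit scan over [0-56 FREE] -> 0

Answer: 0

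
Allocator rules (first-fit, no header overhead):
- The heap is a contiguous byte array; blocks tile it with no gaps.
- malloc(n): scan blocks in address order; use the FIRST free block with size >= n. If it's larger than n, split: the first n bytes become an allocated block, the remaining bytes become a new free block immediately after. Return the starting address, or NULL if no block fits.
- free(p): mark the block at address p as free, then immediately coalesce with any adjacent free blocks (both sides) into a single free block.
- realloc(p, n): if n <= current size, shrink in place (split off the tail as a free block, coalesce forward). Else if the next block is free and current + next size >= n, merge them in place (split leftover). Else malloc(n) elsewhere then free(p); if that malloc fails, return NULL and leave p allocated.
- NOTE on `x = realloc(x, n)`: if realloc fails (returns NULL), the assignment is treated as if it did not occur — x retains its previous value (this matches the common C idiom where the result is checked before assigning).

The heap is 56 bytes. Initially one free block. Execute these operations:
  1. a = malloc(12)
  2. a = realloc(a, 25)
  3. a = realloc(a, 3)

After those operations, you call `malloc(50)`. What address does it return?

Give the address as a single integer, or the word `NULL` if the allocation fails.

Op 1: a = malloc(12) -> a = 0; heap: [0-11 ALLOC][12-55 FREE]
Op 2: a = realloc(a, 25) -> a = 0; heap: [0-24 ALLOC][25-55 FREE]
Op 3: a = realloc(a, 3) -> a = 0; heap: [0-2 ALLOC][3-55 FREE]
malloc(50): first-fit scan over [0-2 ALLOC][3-55 FREE] -> 3

Answer: 3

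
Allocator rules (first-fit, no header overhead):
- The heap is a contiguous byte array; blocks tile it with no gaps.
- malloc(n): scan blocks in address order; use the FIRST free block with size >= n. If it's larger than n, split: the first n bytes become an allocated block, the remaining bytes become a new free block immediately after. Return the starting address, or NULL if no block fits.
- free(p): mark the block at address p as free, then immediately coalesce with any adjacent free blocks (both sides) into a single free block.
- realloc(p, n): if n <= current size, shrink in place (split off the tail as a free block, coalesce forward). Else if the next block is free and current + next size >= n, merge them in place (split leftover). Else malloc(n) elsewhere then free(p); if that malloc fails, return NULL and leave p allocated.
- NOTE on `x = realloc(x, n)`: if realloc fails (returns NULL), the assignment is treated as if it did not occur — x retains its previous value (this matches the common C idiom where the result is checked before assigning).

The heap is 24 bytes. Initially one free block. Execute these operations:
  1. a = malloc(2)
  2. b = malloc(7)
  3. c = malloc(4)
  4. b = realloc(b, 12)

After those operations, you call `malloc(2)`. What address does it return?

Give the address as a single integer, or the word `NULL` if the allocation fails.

Op 1: a = malloc(2) -> a = 0; heap: [0-1 ALLOC][2-23 FREE]
Op 2: b = malloc(7) -> b = 2; heap: [0-1 ALLOC][2-8 ALLOC][9-23 FREE]
Op 3: c = malloc(4) -> c = 9; heap: [0-1 ALLOC][2-8 ALLOC][9-12 ALLOC][13-23 FREE]
Op 4: b = realloc(b, 12) -> NULL (b unchanged); heap: [0-1 ALLOC][2-8 ALLOC][9-12 ALLOC][13-23 FREE]
malloc(2): first-fit scan over [0-1 ALLOC][2-8 ALLOC][9-12 ALLOC][13-23 FREE] -> 13

Answer: 13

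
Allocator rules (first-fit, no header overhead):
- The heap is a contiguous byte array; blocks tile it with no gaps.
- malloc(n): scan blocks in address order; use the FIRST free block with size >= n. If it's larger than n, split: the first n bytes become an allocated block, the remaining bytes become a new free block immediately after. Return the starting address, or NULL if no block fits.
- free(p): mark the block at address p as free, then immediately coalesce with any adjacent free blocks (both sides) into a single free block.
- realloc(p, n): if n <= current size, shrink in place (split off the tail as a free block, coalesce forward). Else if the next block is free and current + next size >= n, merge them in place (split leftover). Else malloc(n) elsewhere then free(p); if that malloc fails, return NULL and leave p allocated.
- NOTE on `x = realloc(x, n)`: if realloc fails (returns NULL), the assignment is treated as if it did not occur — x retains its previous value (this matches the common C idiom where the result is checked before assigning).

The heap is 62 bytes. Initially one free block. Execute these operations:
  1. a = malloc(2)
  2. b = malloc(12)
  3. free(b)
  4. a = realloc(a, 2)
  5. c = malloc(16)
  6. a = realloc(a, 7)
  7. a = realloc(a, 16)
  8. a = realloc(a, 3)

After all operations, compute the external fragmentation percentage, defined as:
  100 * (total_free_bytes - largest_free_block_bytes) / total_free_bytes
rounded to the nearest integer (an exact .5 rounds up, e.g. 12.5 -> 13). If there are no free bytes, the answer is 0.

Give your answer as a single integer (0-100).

Op 1: a = malloc(2) -> a = 0; heap: [0-1 ALLOC][2-61 FREE]
Op 2: b = malloc(12) -> b = 2; heap: [0-1 ALLOC][2-13 ALLOC][14-61 FREE]
Op 3: free(b) -> (freed b); heap: [0-1 ALLOC][2-61 FREE]
Op 4: a = realloc(a, 2) -> a = 0; heap: [0-1 ALLOC][2-61 FREE]
Op 5: c = malloc(16) -> c = 2; heap: [0-1 ALLOC][2-17 ALLOC][18-61 FREE]
Op 6: a = realloc(a, 7) -> a = 18; heap: [0-1 FREE][2-17 ALLOC][18-24 ALLOC][25-61 FREE]
Op 7: a = realloc(a, 16) -> a = 18; heap: [0-1 FREE][2-17 ALLOC][18-33 ALLOC][34-61 FREE]
Op 8: a = realloc(a, 3) -> a = 18; heap: [0-1 FREE][2-17 ALLOC][18-20 ALLOC][21-61 FREE]
Free blocks: [2 41] total_free=43 largest=41 -> 100*(43-41)/43 = 200/43 ≈ 4.651 -> rounds to 5

Answer: 5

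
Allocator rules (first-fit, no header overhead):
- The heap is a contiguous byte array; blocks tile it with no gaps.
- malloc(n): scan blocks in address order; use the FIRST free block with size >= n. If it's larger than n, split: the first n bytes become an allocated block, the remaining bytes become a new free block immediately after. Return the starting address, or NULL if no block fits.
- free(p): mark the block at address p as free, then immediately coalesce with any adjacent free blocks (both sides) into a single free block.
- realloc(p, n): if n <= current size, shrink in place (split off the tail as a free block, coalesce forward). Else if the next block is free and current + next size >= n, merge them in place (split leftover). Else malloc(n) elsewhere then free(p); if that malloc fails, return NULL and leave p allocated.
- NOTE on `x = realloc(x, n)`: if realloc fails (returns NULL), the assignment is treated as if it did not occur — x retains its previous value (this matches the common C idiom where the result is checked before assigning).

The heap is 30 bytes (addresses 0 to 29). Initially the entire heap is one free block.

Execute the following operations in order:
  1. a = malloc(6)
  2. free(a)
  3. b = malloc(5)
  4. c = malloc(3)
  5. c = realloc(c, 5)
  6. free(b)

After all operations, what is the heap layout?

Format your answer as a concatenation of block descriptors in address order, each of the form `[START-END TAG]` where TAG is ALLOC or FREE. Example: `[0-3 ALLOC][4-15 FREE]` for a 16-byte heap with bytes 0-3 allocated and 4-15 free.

Answer: [0-4 FREE][5-9 ALLOC][10-29 FREE]

Derivation:
Op 1: a = malloc(6) -> a = 0; heap: [0-5 ALLOC][6-29 FREE]
Op 2: free(a) -> (freed a); heap: [0-29 FREE]
Op 3: b = malloc(5) -> b = 0; heap: [0-4 ALLOC][5-29 FREE]
Op 4: c = malloc(3) -> c = 5; heap: [0-4 ALLOC][5-7 ALLOC][8-29 FREE]
Op 5: c = realloc(c, 5) -> c = 5; heap: [0-4 ALLOC][5-9 ALLOC][10-29 FREE]
Op 6: free(b) -> (freed b); heap: [0-4 FREE][5-9 ALLOC][10-29 FREE]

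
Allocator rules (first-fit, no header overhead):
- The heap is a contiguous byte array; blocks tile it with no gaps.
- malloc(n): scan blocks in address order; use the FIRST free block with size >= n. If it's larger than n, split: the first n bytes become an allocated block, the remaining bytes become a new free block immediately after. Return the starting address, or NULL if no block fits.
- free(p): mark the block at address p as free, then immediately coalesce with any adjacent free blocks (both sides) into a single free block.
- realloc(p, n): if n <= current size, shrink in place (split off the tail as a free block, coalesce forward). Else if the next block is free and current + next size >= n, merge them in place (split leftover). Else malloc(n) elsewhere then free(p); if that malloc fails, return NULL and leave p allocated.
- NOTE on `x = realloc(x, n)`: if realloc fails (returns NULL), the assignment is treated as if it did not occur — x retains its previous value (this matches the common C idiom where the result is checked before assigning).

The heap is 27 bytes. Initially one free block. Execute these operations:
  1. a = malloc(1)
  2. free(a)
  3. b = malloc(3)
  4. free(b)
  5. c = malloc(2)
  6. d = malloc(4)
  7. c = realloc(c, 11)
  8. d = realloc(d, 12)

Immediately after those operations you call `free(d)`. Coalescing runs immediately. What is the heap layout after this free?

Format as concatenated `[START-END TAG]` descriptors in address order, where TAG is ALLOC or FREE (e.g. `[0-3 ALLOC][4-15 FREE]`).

Answer: [0-5 FREE][6-16 ALLOC][17-26 FREE]

Derivation:
Op 1: a = malloc(1) -> a = 0; heap: [0-0 ALLOC][1-26 FREE]
Op 2: free(a) -> (freed a); heap: [0-26 FREE]
Op 3: b = malloc(3) -> b = 0; heap: [0-2 ALLOC][3-26 FREE]
Op 4: free(b) -> (freed b); heap: [0-26 FREE]
Op 5: c = malloc(2) -> c = 0; heap: [0-1 ALLOC][2-26 FREE]
Op 6: d = malloc(4) -> d = 2; heap: [0-1 ALLOC][2-5 ALLOC][6-26 FREE]
Op 7: c = realloc(c, 11) -> c = 6; heap: [0-1 FREE][2-5 ALLOC][6-16 ALLOC][17-26 FREE]
Op 8: d = realloc(d, 12) -> NULL (d unchanged); heap: [0-1 FREE][2-5 ALLOC][6-16 ALLOC][17-26 FREE]
free(d): d = 2 -> block [2-5 ALLOC]; mark free, coalesce with adjacent free neighbors -> [0-5 FREE][6-16 ALLOC][17-26 FREE]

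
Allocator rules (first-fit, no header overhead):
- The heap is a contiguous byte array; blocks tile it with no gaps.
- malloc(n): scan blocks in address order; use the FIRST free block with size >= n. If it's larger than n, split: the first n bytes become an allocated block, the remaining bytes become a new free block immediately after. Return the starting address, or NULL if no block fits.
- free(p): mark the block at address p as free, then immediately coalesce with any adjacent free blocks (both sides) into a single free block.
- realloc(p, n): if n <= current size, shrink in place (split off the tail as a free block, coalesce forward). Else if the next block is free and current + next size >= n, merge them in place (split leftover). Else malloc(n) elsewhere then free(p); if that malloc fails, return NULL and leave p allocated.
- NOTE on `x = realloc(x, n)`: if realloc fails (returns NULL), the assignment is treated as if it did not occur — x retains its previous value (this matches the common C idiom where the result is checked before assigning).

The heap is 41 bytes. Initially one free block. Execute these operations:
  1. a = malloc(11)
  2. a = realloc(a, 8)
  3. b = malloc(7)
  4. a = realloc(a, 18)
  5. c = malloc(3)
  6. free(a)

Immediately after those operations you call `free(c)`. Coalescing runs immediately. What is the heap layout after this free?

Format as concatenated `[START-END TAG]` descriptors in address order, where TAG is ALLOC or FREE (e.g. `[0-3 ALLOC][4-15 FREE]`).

Answer: [0-7 FREE][8-14 ALLOC][15-40 FREE]

Derivation:
Op 1: a = malloc(11) -> a = 0; heap: [0-10 ALLOC][11-40 FREE]
Op 2: a = realloc(a, 8) -> a = 0; heap: [0-7 ALLOC][8-40 FREE]
Op 3: b = malloc(7) -> b = 8; heap: [0-7 ALLOC][8-14 ALLOC][15-40 FREE]
Op 4: a = realloc(a, 18) -> a = 15; heap: [0-7 FREE][8-14 ALLOC][15-32 ALLOC][33-40 FREE]
Op 5: c = malloc(3) -> c = 0; heap: [0-2 ALLOC][3-7 FREE][8-14 ALLOC][15-32 ALLOC][33-40 FREE]
Op 6: free(a) -> (freed a); heap: [0-2 ALLOC][3-7 FREE][8-14 ALLOC][15-40 FREE]
free(c): c = 0 -> block [0-2 ALLOC]; mark free, coalesce with adjacent free neighbors -> [0-7 FREE][8-14 ALLOC][15-40 FREE]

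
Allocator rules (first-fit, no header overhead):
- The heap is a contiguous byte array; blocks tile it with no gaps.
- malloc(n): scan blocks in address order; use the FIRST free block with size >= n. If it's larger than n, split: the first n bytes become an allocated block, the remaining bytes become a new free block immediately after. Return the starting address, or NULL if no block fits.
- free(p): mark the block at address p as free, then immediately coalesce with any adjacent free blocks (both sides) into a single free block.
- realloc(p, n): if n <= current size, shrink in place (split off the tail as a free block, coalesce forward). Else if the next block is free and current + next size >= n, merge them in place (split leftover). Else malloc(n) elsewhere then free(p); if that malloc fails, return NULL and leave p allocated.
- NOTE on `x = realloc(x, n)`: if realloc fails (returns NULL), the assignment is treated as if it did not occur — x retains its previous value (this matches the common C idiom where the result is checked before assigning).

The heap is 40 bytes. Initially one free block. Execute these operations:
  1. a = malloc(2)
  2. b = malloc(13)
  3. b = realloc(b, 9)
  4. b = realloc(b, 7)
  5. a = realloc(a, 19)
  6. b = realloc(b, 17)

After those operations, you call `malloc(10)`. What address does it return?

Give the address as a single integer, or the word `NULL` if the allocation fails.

Answer: 28

Derivation:
Op 1: a = malloc(2) -> a = 0; heap: [0-1 ALLOC][2-39 FREE]
Op 2: b = malloc(13) -> b = 2; heap: [0-1 ALLOC][2-14 ALLOC][15-39 FREE]
Op 3: b = realloc(b, 9) -> b = 2; heap: [0-1 ALLOC][2-10 ALLOC][11-39 FREE]
Op 4: b = realloc(b, 7) -> b = 2; heap: [0-1 ALLOC][2-8 ALLOC][9-39 FREE]
Op 5: a = realloc(a, 19) -> a = 9; heap: [0-1 FREE][2-8 ALLOC][9-27 ALLOC][28-39 FREE]
Op 6: b = realloc(b, 17) -> NULL (b unchanged); heap: [0-1 FREE][2-8 ALLOC][9-27 ALLOC][28-39 FREE]
malloc(10): first-fit scan over [0-1 FREE][2-8 ALLOC][9-27 ALLOC][28-39 FREE] -> 28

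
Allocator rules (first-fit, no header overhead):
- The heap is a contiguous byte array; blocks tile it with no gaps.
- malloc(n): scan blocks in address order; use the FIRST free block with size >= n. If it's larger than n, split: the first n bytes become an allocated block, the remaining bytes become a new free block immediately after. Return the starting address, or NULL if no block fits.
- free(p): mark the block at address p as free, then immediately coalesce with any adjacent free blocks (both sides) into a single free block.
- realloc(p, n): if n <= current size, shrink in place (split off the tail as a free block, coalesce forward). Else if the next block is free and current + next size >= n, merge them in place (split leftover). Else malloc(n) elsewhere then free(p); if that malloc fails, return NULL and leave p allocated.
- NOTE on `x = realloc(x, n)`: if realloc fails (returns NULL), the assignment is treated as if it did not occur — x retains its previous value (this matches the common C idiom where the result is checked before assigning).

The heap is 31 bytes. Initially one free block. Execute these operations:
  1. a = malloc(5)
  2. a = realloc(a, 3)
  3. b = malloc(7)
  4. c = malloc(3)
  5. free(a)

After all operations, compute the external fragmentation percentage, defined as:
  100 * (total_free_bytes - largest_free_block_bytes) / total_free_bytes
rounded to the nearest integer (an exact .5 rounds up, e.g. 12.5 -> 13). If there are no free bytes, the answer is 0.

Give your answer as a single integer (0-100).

Op 1: a = malloc(5) -> a = 0; heap: [0-4 ALLOC][5-30 FREE]
Op 2: a = realloc(a, 3) -> a = 0; heap: [0-2 ALLOC][3-30 FREE]
Op 3: b = malloc(7) -> b = 3; heap: [0-2 ALLOC][3-9 ALLOC][10-30 FREE]
Op 4: c = malloc(3) -> c = 10; heap: [0-2 ALLOC][3-9 ALLOC][10-12 ALLOC][13-30 FREE]
Op 5: free(a) -> (freed a); heap: [0-2 FREE][3-9 ALLOC][10-12 ALLOC][13-30 FREE]
Free blocks: [3 18] total_free=21 largest=18 -> 100*(21-18)/21 = 300/21 ≈ 14.286 -> rounds to 14

Answer: 14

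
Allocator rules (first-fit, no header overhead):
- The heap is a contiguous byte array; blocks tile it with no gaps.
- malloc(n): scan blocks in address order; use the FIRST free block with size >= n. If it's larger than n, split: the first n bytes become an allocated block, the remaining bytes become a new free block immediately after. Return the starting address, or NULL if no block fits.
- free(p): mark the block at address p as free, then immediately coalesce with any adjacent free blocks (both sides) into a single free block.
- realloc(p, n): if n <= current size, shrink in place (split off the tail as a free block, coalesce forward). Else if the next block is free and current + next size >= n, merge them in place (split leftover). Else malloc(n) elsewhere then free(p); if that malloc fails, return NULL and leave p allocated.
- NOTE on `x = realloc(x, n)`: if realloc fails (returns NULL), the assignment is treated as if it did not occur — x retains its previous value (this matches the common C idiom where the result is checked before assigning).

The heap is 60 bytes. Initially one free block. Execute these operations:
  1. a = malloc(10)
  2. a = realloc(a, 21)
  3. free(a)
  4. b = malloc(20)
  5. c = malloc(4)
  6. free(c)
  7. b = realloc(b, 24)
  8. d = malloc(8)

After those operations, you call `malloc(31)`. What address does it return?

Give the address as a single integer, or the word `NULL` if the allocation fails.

Answer: NULL

Derivation:
Op 1: a = malloc(10) -> a = 0; heap: [0-9 ALLOC][10-59 FREE]
Op 2: a = realloc(a, 21) -> a = 0; heap: [0-20 ALLOC][21-59 FREE]
Op 3: free(a) -> (freed a); heap: [0-59 FREE]
Op 4: b = malloc(20) -> b = 0; heap: [0-19 ALLOC][20-59 FREE]
Op 5: c = malloc(4) -> c = 20; heap: [0-19 ALLOC][20-23 ALLOC][24-59 FREE]
Op 6: free(c) -> (freed c); heap: [0-19 ALLOC][20-59 FREE]
Op 7: b = realloc(b, 24) -> b = 0; heap: [0-23 ALLOC][24-59 FREE]
Op 8: d = malloc(8) -> d = 24; heap: [0-23 ALLOC][24-31 ALLOC][32-59 FREE]
malloc(31): first-fit scan over [0-23 ALLOC][24-31 ALLOC][32-59 FREE] -> NULL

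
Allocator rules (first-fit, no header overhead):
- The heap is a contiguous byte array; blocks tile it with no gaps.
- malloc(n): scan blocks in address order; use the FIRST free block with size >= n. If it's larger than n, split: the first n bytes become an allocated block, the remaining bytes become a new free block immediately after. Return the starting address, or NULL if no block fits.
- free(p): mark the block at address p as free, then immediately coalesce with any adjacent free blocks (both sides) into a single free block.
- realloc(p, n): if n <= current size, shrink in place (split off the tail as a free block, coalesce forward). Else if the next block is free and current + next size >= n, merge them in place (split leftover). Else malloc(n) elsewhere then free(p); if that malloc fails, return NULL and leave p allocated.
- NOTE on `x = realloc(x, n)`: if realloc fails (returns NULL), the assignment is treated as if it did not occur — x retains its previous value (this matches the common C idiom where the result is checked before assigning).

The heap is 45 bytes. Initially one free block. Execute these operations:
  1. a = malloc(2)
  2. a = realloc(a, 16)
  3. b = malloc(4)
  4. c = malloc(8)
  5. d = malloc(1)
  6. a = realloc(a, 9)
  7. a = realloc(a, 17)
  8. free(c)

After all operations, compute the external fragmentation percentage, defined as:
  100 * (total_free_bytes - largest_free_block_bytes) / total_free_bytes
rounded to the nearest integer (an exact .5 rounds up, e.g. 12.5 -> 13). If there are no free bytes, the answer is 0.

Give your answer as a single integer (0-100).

Answer: 48

Derivation:
Op 1: a = malloc(2) -> a = 0; heap: [0-1 ALLOC][2-44 FREE]
Op 2: a = realloc(a, 16) -> a = 0; heap: [0-15 ALLOC][16-44 FREE]
Op 3: b = malloc(4) -> b = 16; heap: [0-15 ALLOC][16-19 ALLOC][20-44 FREE]
Op 4: c = malloc(8) -> c = 20; heap: [0-15 ALLOC][16-19 ALLOC][20-27 ALLOC][28-44 FREE]
Op 5: d = malloc(1) -> d = 28; heap: [0-15 ALLOC][16-19 ALLOC][20-27 ALLOC][28-28 ALLOC][29-44 FREE]
Op 6: a = realloc(a, 9) -> a = 0; heap: [0-8 ALLOC][9-15 FREE][16-19 ALLOC][20-27 ALLOC][28-28 ALLOC][29-44 FREE]
Op 7: a = realloc(a, 17) -> NULL (a unchanged); heap: [0-8 ALLOC][9-15 FREE][16-19 ALLOC][20-27 ALLOC][28-28 ALLOC][29-44 FREE]
Op 8: free(c) -> (freed c); heap: [0-8 ALLOC][9-15 FREE][16-19 ALLOC][20-27 FREE][28-28 ALLOC][29-44 FREE]
Free blocks: [7 8 16] total_free=31 largest=16 -> 100*(31-16)/31 = 1500/31 ≈ 48.387 -> rounds to 48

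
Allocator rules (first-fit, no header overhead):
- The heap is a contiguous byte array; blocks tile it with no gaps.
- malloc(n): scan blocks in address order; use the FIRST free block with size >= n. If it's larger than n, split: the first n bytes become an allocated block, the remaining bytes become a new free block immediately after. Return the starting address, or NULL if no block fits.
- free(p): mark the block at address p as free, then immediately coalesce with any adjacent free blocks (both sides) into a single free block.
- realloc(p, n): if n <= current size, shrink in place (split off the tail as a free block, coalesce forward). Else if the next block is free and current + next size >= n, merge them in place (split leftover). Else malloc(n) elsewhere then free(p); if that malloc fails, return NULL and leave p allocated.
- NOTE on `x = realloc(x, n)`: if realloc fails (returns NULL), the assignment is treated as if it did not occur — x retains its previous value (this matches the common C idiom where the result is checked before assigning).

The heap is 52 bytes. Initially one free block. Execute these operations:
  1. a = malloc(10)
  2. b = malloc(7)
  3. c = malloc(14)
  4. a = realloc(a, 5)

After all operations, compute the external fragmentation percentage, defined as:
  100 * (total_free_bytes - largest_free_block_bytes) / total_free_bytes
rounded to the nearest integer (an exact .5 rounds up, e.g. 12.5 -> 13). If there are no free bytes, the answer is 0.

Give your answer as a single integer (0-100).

Op 1: a = malloc(10) -> a = 0; heap: [0-9 ALLOC][10-51 FREE]
Op 2: b = malloc(7) -> b = 10; heap: [0-9 ALLOC][10-16 ALLOC][17-51 FREE]
Op 3: c = malloc(14) -> c = 17; heap: [0-9 ALLOC][10-16 ALLOC][17-30 ALLOC][31-51 FREE]
Op 4: a = realloc(a, 5) -> a = 0; heap: [0-4 ALLOC][5-9 FREE][10-16 ALLOC][17-30 ALLOC][31-51 FREE]
Free blocks: [5 21] total_free=26 largest=21 -> 100*(26-21)/26 = 500/26 ≈ 19.231 -> rounds to 19

Answer: 19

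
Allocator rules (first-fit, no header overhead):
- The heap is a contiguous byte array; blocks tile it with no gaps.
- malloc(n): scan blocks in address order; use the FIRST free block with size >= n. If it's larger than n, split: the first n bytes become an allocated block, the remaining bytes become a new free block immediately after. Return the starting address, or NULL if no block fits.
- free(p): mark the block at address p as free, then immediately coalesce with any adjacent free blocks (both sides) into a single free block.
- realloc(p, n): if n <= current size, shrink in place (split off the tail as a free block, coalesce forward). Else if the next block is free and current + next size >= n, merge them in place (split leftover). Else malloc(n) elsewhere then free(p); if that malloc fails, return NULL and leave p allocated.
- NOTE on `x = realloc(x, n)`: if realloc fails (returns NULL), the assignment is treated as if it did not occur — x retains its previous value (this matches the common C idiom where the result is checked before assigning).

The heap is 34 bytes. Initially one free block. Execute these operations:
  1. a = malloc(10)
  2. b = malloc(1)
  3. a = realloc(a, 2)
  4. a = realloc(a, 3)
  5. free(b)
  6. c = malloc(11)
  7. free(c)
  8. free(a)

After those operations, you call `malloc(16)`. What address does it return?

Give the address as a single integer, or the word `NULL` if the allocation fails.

Op 1: a = malloc(10) -> a = 0; heap: [0-9 ALLOC][10-33 FREE]
Op 2: b = malloc(1) -> b = 10; heap: [0-9 ALLOC][10-10 ALLOC][11-33 FREE]
Op 3: a = realloc(a, 2) -> a = 0; heap: [0-1 ALLOC][2-9 FREE][10-10 ALLOC][11-33 FREE]
Op 4: a = realloc(a, 3) -> a = 0; heap: [0-2 ALLOC][3-9 FREE][10-10 ALLOC][11-33 FREE]
Op 5: free(b) -> (freed b); heap: [0-2 ALLOC][3-33 FREE]
Op 6: c = malloc(11) -> c = 3; heap: [0-2 ALLOC][3-13 ALLOC][14-33 FREE]
Op 7: free(c) -> (freed c); heap: [0-2 ALLOC][3-33 FREE]
Op 8: free(a) -> (freed a); heap: [0-33 FREE]
malloc(16): first-fit scan over [0-33 FREE] -> 0

Answer: 0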